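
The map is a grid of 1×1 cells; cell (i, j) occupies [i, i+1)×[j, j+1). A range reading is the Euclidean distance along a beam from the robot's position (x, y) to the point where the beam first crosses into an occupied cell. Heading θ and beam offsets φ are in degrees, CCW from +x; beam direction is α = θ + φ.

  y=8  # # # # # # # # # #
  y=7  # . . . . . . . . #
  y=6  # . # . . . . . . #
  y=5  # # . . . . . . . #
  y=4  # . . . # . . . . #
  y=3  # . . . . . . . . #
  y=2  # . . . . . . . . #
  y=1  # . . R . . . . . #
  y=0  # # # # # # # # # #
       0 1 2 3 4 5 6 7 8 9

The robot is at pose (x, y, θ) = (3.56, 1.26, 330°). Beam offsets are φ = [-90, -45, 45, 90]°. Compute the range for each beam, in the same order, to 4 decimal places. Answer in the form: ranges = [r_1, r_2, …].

beam 1: φ=-90°, α=240°
  direction (-0.5000, -0.8660); cell (3,1); t to first gridline: x 1.1200, y 0.3002 (then +2.0000 / +1.1547)
    (3,0) via y @ 0.3002  # hit
  → r_1 = 0.3002
beam 2: φ=-45°, α=285°
  direction (0.2588, -0.9659); cell (3,1); t to first gridline: x 1.7000, y 0.2692 (then +3.8637 / +1.0353)
    (3,0) via y @ 0.2692  # hit
  → r_2 = 0.2692
beam 3: φ=45°, α=15°
  direction (0.9659, 0.2588); cell (3,1); t to first gridline: x 0.4555, y 2.8591 (then +1.0353 / +3.8637)
    (4,1) via x @ 0.4555
    (5,1) via x @ 1.4908
    (6,1) via x @ 2.5261
    (6,2) via y @ 2.8591
    (7,2) via x @ 3.5614
    (8,2) via x @ 4.5966
    (9,2) via x @ 5.6319  # hit
  → r_3 = 5.6319
beam 4: φ=90°, α=60°
  direction (0.5000, 0.8660); cell (3,1); t to first gridline: x 0.8800, y 0.8545 (then +2.0000 / +1.1547)
    (3,2) via y @ 0.8545
    (4,2) via x @ 0.8800
    (4,3) via y @ 2.0092
    (5,3) via x @ 2.8800
    (5,4) via y @ 3.1639
    (5,5) via y @ 4.3186
    (6,5) via x @ 4.8800
    (6,6) via y @ 5.4733
    (6,7) via y @ 6.6280
    (7,7) via x @ 6.8800
    (7,8) via y @ 7.7827  # hit
  → r_4 = 7.7827

ranges = [0.3002, 0.2692, 5.6319, 7.7827]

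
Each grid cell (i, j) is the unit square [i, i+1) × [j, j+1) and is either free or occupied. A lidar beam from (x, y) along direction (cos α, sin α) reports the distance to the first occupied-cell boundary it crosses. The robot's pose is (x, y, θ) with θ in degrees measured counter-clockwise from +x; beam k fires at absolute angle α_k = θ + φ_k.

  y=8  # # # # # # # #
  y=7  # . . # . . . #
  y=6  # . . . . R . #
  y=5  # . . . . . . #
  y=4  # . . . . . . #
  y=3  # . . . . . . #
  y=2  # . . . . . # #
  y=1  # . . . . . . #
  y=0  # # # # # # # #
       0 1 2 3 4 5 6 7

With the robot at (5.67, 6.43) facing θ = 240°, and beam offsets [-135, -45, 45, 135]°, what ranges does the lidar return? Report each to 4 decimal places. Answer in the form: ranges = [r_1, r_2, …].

beam 1: φ=-135°, α=105°
  d=(-0.2588,0.9659)  start (5,6)  tX=2.5887 tY=0.5901  stride 1/|dx|=3.8637 1/|dy|=1.0353
    cross y-line → (5,7), t=0.5901
    cross y-line → (5,8), t=1.6254 (wall)
  → r_1 = 1.6254
beam 2: φ=-45°, α=195°
  d=(-0.9659,-0.2588)  start (5,6)  tX=0.6936 tY=1.6614  stride 1/|dx|=1.0353 1/|dy|=3.8637
    cross x-line → (4,6), t=0.6936
    cross y-line → (4,5), t=1.6614
    cross x-line → (3,5), t=1.7289
    cross x-line → (2,5), t=2.7642
    cross x-line → (1,5), t=3.7995
    cross x-line → (0,5), t=4.8347 (wall)
  → r_2 = 4.8347
beam 3: φ=45°, α=285°
  d=(0.2588,-0.9659)  start (5,6)  tX=1.2750 tY=0.4452  stride 1/|dx|=3.8637 1/|dy|=1.0353
    cross y-line → (5,5), t=0.4452
    cross x-line → (6,5), t=1.2750
    cross y-line → (6,4), t=1.4804
    cross y-line → (6,3), t=2.5157
    cross y-line → (6,2), t=3.5510 (wall)
  → r_3 = 3.5510
beam 4: φ=135°, α=15°
  d=(0.9659,0.2588)  start (5,6)  tX=0.3416 tY=2.2023  stride 1/|dx|=1.0353 1/|dy|=3.8637
    cross x-line → (6,6), t=0.3416
    cross x-line → (7,6), t=1.3769 (wall)
  → r_4 = 1.3769

ranges = [1.6254, 4.8347, 3.5510, 1.3769]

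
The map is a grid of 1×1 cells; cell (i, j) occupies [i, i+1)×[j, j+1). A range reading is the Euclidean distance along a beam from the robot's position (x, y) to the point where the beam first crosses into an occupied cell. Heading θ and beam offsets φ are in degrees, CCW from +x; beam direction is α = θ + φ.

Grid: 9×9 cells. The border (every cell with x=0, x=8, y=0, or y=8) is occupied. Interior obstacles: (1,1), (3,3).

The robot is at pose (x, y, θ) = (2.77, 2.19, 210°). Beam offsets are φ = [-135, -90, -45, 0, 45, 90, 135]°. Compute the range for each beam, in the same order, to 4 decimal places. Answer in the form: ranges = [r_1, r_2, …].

beam 1: φ=-135°, α=75°
  direction (0.2588, 0.9659); cell (2,2); t to first gridline: x 0.8887, y 0.8386 (then +3.8637 / +1.0353)
    (2,3) via y @ 0.8386
    (3,3) via x @ 0.8887  # hit
  → r_1 = 0.8887
beam 2: φ=-90°, α=120°
  direction (-0.5000, 0.8660); cell (2,2); t to first gridline: x 1.5400, y 0.9353 (then +2.0000 / +1.1547)
    (2,3) via y @ 0.9353
    (1,3) via x @ 1.5400
    (1,4) via y @ 2.0900
    (1,5) via y @ 3.2447
    (0,5) via x @ 3.5400  # hit
  → r_2 = 3.5400
beam 3: φ=-45°, α=165°
  direction (-0.9659, 0.2588); cell (2,2); t to first gridline: x 0.7972, y 3.1296 (then +1.0353 / +3.8637)
    (1,2) via x @ 0.7972
    (0,2) via x @ 1.8324  # hit
  → r_3 = 1.8324
beam 4: φ=0°, α=210°
  direction (-0.8660, -0.5000); cell (2,2); t to first gridline: x 0.8891, y 0.3800 (then +1.1547 / +2.0000)
    (2,1) via y @ 0.3800
    (1,1) via x @ 0.8891  # hit
  → r_4 = 0.8891
beam 5: φ=45°, α=255°
  direction (-0.2588, -0.9659); cell (2,2); t to first gridline: x 2.9751, y 0.1967 (then +3.8637 / +1.0353)
    (2,1) via y @ 0.1967
    (2,0) via y @ 1.2320  # hit
  → r_5 = 1.2320
beam 6: φ=90°, α=300°
  direction (0.5000, -0.8660); cell (2,2); t to first gridline: x 0.4600, y 0.2194 (then +2.0000 / +1.1547)
    (2,1) via y @ 0.2194
    (3,1) via x @ 0.4600
    (3,0) via y @ 1.3741  # hit
  → r_6 = 1.3741
beam 7: φ=135°, α=345°
  direction (0.9659, -0.2588); cell (2,2); t to first gridline: x 0.2381, y 0.7341 (then +1.0353 / +3.8637)
    (3,2) via x @ 0.2381
    (3,1) via y @ 0.7341
    (4,1) via x @ 1.2734
    (5,1) via x @ 2.3087
    (6,1) via x @ 3.3439
    (7,1) via x @ 4.3792
    (7,0) via y @ 4.5978  # hit
  → r_7 = 4.5978

ranges = [0.8887, 3.5400, 1.8324, 0.8891, 1.2320, 1.3741, 4.5978]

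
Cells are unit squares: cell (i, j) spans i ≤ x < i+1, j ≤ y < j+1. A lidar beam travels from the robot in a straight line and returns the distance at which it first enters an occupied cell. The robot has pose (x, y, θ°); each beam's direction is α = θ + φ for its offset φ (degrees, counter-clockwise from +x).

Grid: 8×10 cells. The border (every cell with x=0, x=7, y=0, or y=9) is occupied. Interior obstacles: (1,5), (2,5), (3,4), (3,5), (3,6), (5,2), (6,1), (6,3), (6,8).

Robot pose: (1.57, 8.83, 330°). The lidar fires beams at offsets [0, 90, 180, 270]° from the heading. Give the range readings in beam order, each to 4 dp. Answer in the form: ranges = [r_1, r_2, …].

beam 1: φ=0°, α=330°
  d=(0.8660,-0.5000)  start (1,8)  tX=0.4965 tY=1.6600  stride 1/|dx|=1.1547 1/|dy|=2.0000
    cross x-line → (2,8), t=0.4965
    cross x-line → (3,8), t=1.6512
    cross y-line → (3,7), t=1.6600
    cross x-line → (4,7), t=2.8059
    cross y-line → (4,6), t=3.6600
    cross x-line → (5,6), t=3.9606
    cross x-line → (6,6), t=5.1153
    cross y-line → (6,5), t=5.6600
    cross x-line → (7,5), t=6.2700 (wall)
  → r_1 = 6.2700
beam 2: φ=90°, α=60°
  d=(0.5000,0.8660)  start (1,8)  tX=0.8600 tY=0.1963  stride 1/|dx|=2.0000 1/|dy|=1.1547
    cross y-line → (1,9), t=0.1963 (wall)
  → r_2 = 0.1963
beam 3: φ=180°, α=150°
  d=(-0.8660,0.5000)  start (1,8)  tX=0.6582 tY=0.3400  stride 1/|dx|=1.1547 1/|dy|=2.0000
    cross y-line → (1,9), t=0.3400 (wall)
  → r_3 = 0.3400
beam 4: φ=270°, α=240°
  d=(-0.5000,-0.8660)  start (1,8)  tX=1.1400 tY=0.9584  stride 1/|dx|=2.0000 1/|dy|=1.1547
    cross y-line → (1,7), t=0.9584
    cross x-line → (0,7), t=1.1400 (wall)
  → r_4 = 1.1400

ranges = [6.2700, 0.1963, 0.3400, 1.1400]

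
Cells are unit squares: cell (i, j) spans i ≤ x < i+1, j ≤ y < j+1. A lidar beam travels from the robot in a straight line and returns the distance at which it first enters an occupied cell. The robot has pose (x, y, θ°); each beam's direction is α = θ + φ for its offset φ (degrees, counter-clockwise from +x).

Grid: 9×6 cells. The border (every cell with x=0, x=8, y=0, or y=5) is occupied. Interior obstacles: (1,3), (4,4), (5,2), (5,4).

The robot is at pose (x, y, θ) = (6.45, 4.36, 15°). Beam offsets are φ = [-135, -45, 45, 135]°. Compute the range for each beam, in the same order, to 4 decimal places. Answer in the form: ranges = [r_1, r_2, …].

ranges = [1.5704, 1.7898, 0.7390, 0.5196]

beam 1: φ=-135°, α=240°
  direction (-0.5000, -0.8660); cell (6,4); t to first gridline: x 0.9000, y 0.4157 (then +2.0000 / +1.1547)
    (6,3) via y @ 0.4157
    (5,3) via x @ 0.9000
    (5,2) via y @ 1.5704  # hit
  → r_1 = 1.5704
beam 2: φ=-45°, α=330°
  direction (0.8660, -0.5000); cell (6,4); t to first gridline: x 0.6351, y 0.7200 (then +1.1547 / +2.0000)
    (7,4) via x @ 0.6351
    (7,3) via y @ 0.7200
    (8,3) via x @ 1.7898  # hit
  → r_2 = 1.7898
beam 3: φ=45°, α=60°
  direction (0.5000, 0.8660); cell (6,4); t to first gridline: x 1.1000, y 0.7390 (then +2.0000 / +1.1547)
    (6,5) via y @ 0.7390  # hit
  → r_3 = 0.7390
beam 4: φ=135°, α=150°
  direction (-0.8660, 0.5000); cell (6,4); t to first gridline: x 0.5196, y 1.2800 (then +1.1547 / +2.0000)
    (5,4) via x @ 0.5196  # hit
  → r_4 = 0.5196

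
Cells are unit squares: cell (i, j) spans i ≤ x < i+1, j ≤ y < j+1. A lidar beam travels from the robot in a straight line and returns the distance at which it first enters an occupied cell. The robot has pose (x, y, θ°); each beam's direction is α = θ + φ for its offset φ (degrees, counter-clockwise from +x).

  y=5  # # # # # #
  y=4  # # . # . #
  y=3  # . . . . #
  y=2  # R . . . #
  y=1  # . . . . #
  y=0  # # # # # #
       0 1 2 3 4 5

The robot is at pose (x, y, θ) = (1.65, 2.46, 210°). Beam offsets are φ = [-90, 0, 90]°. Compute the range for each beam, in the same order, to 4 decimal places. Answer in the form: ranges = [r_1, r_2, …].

ranges = [1.3000, 0.7506, 1.6859]

beam 1: φ=-90°, α=120°
  d=(-0.5000,0.8660)  start (1,2)  tX=1.3000 tY=0.6235  stride 1/|dx|=2.0000 1/|dy|=1.1547
    cross y-line → (1,3), t=0.6235
    cross x-line → (0,3), t=1.3000 (wall)
  → r_1 = 1.3000
beam 2: φ=0°, α=210°
  d=(-0.8660,-0.5000)  start (1,2)  tX=0.7506 tY=0.9200  stride 1/|dx|=1.1547 1/|dy|=2.0000
    cross x-line → (0,2), t=0.7506 (wall)
  → r_2 = 0.7506
beam 3: φ=90°, α=300°
  d=(0.5000,-0.8660)  start (1,2)  tX=0.7000 tY=0.5312  stride 1/|dx|=2.0000 1/|dy|=1.1547
    cross y-line → (1,1), t=0.5312
    cross x-line → (2,1), t=0.7000
    cross y-line → (2,0), t=1.6859 (wall)
  → r_3 = 1.6859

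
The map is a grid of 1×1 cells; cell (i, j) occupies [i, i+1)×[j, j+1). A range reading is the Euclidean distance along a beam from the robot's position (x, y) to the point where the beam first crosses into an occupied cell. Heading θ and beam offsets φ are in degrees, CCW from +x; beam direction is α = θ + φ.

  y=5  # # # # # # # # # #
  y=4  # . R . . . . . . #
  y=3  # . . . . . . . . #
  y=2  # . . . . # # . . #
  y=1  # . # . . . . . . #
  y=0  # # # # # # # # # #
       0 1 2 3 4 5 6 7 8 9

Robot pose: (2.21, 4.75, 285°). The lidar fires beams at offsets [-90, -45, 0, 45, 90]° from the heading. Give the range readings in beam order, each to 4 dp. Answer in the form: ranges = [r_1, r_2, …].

ranges = [1.2527, 2.4200, 2.8470, 3.5000, 0.9659]

beam 1: φ=-90°, α=195°
  direction (-0.9659, -0.2588); cell (2,4); t to first gridline: x 0.2174, y 2.8978 (then +1.0353 / +3.8637)
    (1,4) via x @ 0.2174
    (0,4) via x @ 1.2527  # hit
  → r_1 = 1.2527
beam 2: φ=-45°, α=240°
  direction (-0.5000, -0.8660); cell (2,4); t to first gridline: x 0.4200, y 0.8660 (then +2.0000 / +1.1547)
    (1,4) via x @ 0.4200
    (1,3) via y @ 0.8660
    (1,2) via y @ 2.0207
    (0,2) via x @ 2.4200  # hit
  → r_2 = 2.4200
beam 3: φ=0°, α=285°
  direction (0.2588, -0.9659); cell (2,4); t to first gridline: x 3.0523, y 0.7765 (then +3.8637 / +1.0353)
    (2,3) via y @ 0.7765
    (2,2) via y @ 1.8117
    (2,1) via y @ 2.8470  # hit
  → r_3 = 2.8470
beam 4: φ=45°, α=330°
  direction (0.8660, -0.5000); cell (2,4); t to first gridline: x 0.9122, y 1.5000 (then +1.1547 / +2.0000)
    (3,4) via x @ 0.9122
    (3,3) via y @ 1.5000
    (4,3) via x @ 2.0669
    (5,3) via x @ 3.2216
    (5,2) via y @ 3.5000  # hit
  → r_4 = 3.5000
beam 5: φ=90°, α=15°
  direction (0.9659, 0.2588); cell (2,4); t to first gridline: x 0.8179, y 0.9659 (then +1.0353 / +3.8637)
    (3,4) via x @ 0.8179
    (3,5) via y @ 0.9659  # hit
  → r_5 = 0.9659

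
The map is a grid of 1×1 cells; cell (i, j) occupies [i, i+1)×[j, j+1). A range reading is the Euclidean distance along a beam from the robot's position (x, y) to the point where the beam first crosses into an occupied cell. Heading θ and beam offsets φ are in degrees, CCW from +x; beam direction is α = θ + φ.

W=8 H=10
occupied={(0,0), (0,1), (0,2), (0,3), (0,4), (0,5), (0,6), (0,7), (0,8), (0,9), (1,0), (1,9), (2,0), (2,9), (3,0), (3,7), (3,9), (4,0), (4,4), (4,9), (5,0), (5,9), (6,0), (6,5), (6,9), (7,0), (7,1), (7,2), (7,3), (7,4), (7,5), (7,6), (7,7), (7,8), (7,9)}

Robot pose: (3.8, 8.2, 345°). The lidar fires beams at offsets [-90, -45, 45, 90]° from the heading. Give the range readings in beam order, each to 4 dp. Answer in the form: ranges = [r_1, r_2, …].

ranges = [0.2071, 0.2309, 1.6000, 0.8282]

beam 1: φ=-90°, α=255°
  direction (-0.2588, -0.9659); cell (3,8); t to first gridline: x 3.0910, y 0.2071 (then +3.8637 / +1.0353)
    (3,7) via y @ 0.2071  # hit
  → r_1 = 0.2071
beam 2: φ=-45°, α=300°
  direction (0.5000, -0.8660); cell (3,8); t to first gridline: x 0.4000, y 0.2309 (then +2.0000 / +1.1547)
    (3,7) via y @ 0.2309  # hit
  → r_2 = 0.2309
beam 3: φ=45°, α=30°
  direction (0.8660, 0.5000); cell (3,8); t to first gridline: x 0.2309, y 1.6000 (then +1.1547 / +2.0000)
    (4,8) via x @ 0.2309
    (5,8) via x @ 1.3856
    (5,9) via y @ 1.6000  # hit
  → r_3 = 1.6000
beam 4: φ=90°, α=75°
  direction (0.2588, 0.9659); cell (3,8); t to first gridline: x 0.7727, y 0.8282 (then +3.8637 / +1.0353)
    (4,8) via x @ 0.7727
    (4,9) via y @ 0.8282  # hit
  → r_4 = 0.8282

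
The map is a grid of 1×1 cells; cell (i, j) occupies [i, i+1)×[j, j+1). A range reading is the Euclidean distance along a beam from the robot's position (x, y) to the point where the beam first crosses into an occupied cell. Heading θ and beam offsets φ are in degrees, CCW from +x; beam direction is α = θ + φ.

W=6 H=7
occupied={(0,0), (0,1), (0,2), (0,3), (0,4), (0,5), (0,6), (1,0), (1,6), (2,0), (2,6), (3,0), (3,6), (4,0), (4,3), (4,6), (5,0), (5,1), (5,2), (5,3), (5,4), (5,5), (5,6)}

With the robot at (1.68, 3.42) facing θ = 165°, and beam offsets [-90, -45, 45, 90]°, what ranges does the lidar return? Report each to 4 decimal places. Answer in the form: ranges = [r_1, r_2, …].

beam 1: φ=-90°, α=75°
  direction (0.2588, 0.9659); cell (1,3); t to first gridline: x 1.2364, y 0.6005 (then +3.8637 / +1.0353)
    (1,4) via y @ 0.6005
    (2,4) via x @ 1.2364
    (2,5) via y @ 1.6357
    (2,6) via y @ 2.6710  # hit
  → r_1 = 2.6710
beam 2: φ=-45°, α=120°
  direction (-0.5000, 0.8660); cell (1,3); t to first gridline: x 1.3600, y 0.6697 (then +2.0000 / +1.1547)
    (1,4) via y @ 0.6697
    (0,4) via x @ 1.3600  # hit
  → r_2 = 1.3600
beam 3: φ=45°, α=210°
  direction (-0.8660, -0.5000); cell (1,3); t to first gridline: x 0.7852, y 0.8400 (then +1.1547 / +2.0000)
    (0,3) via x @ 0.7852  # hit
  → r_3 = 0.7852
beam 4: φ=90°, α=255°
  direction (-0.2588, -0.9659); cell (1,3); t to first gridline: x 2.6273, y 0.4348 (then +3.8637 / +1.0353)
    (1,2) via y @ 0.4348
    (1,1) via y @ 1.4701
    (1,0) via y @ 2.5054  # hit
  → r_4 = 2.5054

ranges = [2.6710, 1.3600, 0.7852, 2.5054]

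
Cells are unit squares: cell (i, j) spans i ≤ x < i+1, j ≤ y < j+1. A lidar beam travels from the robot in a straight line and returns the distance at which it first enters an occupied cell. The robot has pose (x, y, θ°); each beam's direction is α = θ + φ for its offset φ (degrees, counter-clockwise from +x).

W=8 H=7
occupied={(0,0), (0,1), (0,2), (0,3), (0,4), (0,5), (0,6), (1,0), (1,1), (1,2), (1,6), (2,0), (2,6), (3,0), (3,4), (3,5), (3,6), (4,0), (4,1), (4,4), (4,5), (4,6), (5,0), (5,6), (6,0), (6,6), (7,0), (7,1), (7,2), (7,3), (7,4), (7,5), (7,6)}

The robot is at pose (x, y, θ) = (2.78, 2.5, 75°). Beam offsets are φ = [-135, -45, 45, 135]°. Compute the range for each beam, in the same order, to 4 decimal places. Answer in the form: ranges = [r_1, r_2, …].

ranges = [1.7321, 4.8728, 3.5600, 0.9007]

beam 1: φ=-135°, α=300°
  cosα=0.5000 sinα=-0.8660 | (2,2) | tMaxX 0.4400 tMaxY 0.5774 | tΔX 2.0000 tΔY 1.1547
    t=0.4400 [x] (3,2)
    t=0.5774 [y] (3,1)
    t=1.7321 [y] (3,0) — stop
  → r_1 = 1.7321
beam 2: φ=-45°, α=30°
  cosα=0.8660 sinα=0.5000 | (2,2) | tMaxX 0.2540 tMaxY 1.0000 | tΔX 1.1547 tΔY 2.0000
    t=0.2540 [x] (3,2)
    t=1.0000 [y] (3,3)
    t=1.4087 [x] (4,3)
    t=2.5634 [x] (5,3)
    t=3.0000 [y] (5,4)
    t=3.7181 [x] (6,4)
    t=4.8728 [x] (7,4) — stop
  → r_2 = 4.8728
beam 3: φ=45°, α=120°
  cosα=-0.5000 sinα=0.8660 | (2,2) | tMaxX 1.5600 tMaxY 0.5774 | tΔX 2.0000 tΔY 1.1547
    t=0.5774 [y] (2,3)
    t=1.5600 [x] (1,3)
    t=1.7321 [y] (1,4)
    t=2.8868 [y] (1,5)
    t=3.5600 [x] (0,5) — stop
  → r_3 = 3.5600
beam 4: φ=135°, α=210°
  cosα=-0.8660 sinα=-0.5000 | (2,2) | tMaxX 0.9007 tMaxY 1.0000 | tΔX 1.1547 tΔY 2.0000
    t=0.9007 [x] (1,2) — stop
  → r_4 = 0.9007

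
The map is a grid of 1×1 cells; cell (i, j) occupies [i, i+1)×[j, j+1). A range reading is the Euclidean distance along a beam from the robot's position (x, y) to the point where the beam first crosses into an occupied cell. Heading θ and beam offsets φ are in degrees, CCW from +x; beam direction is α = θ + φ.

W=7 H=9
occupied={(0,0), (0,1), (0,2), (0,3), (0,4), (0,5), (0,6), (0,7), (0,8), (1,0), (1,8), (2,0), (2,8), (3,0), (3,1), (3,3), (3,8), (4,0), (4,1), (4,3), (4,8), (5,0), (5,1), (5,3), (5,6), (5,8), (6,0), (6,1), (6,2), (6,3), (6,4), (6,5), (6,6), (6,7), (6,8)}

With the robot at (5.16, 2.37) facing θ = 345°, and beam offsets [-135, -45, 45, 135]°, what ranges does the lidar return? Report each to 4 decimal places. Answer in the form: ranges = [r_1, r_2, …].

ranges = [0.7400, 0.4272, 0.9699, 0.7275]

beam 1: φ=-135°, α=210°
  direction (-0.8660, -0.5000); cell (5,2); t to first gridline: x 0.1848, y 0.7400 (then +1.1547 / +2.0000)
    (4,2) via x @ 0.1848
    (4,1) via y @ 0.7400  # hit
  → r_1 = 0.7400
beam 2: φ=-45°, α=300°
  direction (0.5000, -0.8660); cell (5,2); t to first gridline: x 1.6800, y 0.4272 (then +2.0000 / +1.1547)
    (5,1) via y @ 0.4272  # hit
  → r_2 = 0.4272
beam 3: φ=45°, α=30°
  direction (0.8660, 0.5000); cell (5,2); t to first gridline: x 0.9699, y 1.2600 (then +1.1547 / +2.0000)
    (6,2) via x @ 0.9699  # hit
  → r_3 = 0.9699
beam 4: φ=135°, α=120°
  direction (-0.5000, 0.8660); cell (5,2); t to first gridline: x 0.3200, y 0.7275 (then +2.0000 / +1.1547)
    (4,2) via x @ 0.3200
    (4,3) via y @ 0.7275  # hit
  → r_4 = 0.7275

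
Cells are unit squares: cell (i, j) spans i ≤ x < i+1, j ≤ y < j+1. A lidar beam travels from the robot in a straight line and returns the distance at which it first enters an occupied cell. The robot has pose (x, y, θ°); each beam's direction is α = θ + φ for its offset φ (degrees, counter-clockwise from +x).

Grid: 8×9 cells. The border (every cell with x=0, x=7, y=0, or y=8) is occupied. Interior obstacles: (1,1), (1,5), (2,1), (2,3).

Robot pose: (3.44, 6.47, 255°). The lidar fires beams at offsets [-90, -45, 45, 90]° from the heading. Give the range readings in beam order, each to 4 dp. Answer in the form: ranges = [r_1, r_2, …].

beam 1: φ=-90°, α=165°
  direction (-0.9659, 0.2588); cell (3,6); t to first gridline: x 0.4555, y 2.0478 (then +1.0353 / +3.8637)
    (2,6) via x @ 0.4555
    (1,6) via x @ 1.4908
    (1,7) via y @ 2.0478
    (0,7) via x @ 2.5261  # hit
  → r_1 = 2.5261
beam 2: φ=-45°, α=210°
  direction (-0.8660, -0.5000); cell (3,6); t to first gridline: x 0.5081, y 0.9400 (then +1.1547 / +2.0000)
    (2,6) via x @ 0.5081
    (2,5) via y @ 0.9400
    (1,5) via x @ 1.6628  # hit
  → r_2 = 1.6628
beam 3: φ=45°, α=300°
  direction (0.5000, -0.8660); cell (3,6); t to first gridline: x 1.1200, y 0.5427 (then +2.0000 / +1.1547)
    (3,5) via y @ 0.5427
    (4,5) via x @ 1.1200
    (4,4) via y @ 1.6974
    (4,3) via y @ 2.8521
    (5,3) via x @ 3.1200
    (5,2) via y @ 4.0068
    (6,2) via x @ 5.1200
    (6,1) via y @ 5.1615
    (6,0) via y @ 6.3162  # hit
  → r_3 = 6.3162
beam 4: φ=90°, α=345°
  direction (0.9659, -0.2588); cell (3,6); t to first gridline: x 0.5798, y 1.8159 (then +1.0353 / +3.8637)
    (4,6) via x @ 0.5798
    (5,6) via x @ 1.6150
    (5,5) via y @ 1.8159
    (6,5) via x @ 2.6503
    (7,5) via x @ 3.6856  # hit
  → r_4 = 3.6856

ranges = [2.5261, 1.6628, 6.3162, 3.6856]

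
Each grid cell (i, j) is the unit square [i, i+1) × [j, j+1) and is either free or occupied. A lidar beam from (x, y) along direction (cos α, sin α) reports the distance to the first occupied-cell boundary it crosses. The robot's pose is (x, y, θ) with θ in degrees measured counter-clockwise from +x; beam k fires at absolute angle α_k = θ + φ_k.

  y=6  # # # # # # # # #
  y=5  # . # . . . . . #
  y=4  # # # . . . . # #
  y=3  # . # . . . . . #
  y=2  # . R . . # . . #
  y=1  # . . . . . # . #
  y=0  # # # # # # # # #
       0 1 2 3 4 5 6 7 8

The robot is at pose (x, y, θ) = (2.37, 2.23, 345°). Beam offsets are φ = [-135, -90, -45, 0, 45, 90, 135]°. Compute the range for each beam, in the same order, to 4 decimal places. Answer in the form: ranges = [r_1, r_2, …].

ranges = [1.5819, 1.2734, 1.4203, 3.7581, 5.3463, 0.7972, 2.0438]

beam 1: φ=-135°, α=210°
  direction (-0.8660, -0.5000); cell (2,2); t to first gridline: x 0.4272, y 0.4600 (then +1.1547 / +2.0000)
    (1,2) via x @ 0.4272
    (1,1) via y @ 0.4600
    (0,1) via x @ 1.5819  # hit
  → r_1 = 1.5819
beam 2: φ=-90°, α=255°
  direction (-0.2588, -0.9659); cell (2,2); t to first gridline: x 1.4296, y 0.2381 (then +3.8637 / +1.0353)
    (2,1) via y @ 0.2381
    (2,0) via y @ 1.2734  # hit
  → r_2 = 1.2734
beam 3: φ=-45°, α=300°
  direction (0.5000, -0.8660); cell (2,2); t to first gridline: x 1.2600, y 0.2656 (then +2.0000 / +1.1547)
    (2,1) via y @ 0.2656
    (3,1) via x @ 1.2600
    (3,0) via y @ 1.4203  # hit
  → r_3 = 1.4203
beam 4: φ=0°, α=345°
  direction (0.9659, -0.2588); cell (2,2); t to first gridline: x 0.6522, y 0.8887 (then +1.0353 / +3.8637)
    (3,2) via x @ 0.6522
    (3,1) via y @ 0.8887
    (4,1) via x @ 1.6875
    (5,1) via x @ 2.7228
    (6,1) via x @ 3.7581  # hit
  → r_4 = 3.7581
beam 5: φ=45°, α=30°
  direction (0.8660, 0.5000); cell (2,2); t to first gridline: x 0.7275, y 1.5400 (then +1.1547 / +2.0000)
    (3,2) via x @ 0.7275
    (3,3) via y @ 1.5400
    (4,3) via x @ 1.8822
    (5,3) via x @ 3.0369
    (5,4) via y @ 3.5400
    (6,4) via x @ 4.1916
    (7,4) via x @ 5.3463  # hit
  → r_5 = 5.3463
beam 6: φ=90°, α=75°
  direction (0.2588, 0.9659); cell (2,2); t to first gridline: x 2.4341, y 0.7972 (then +3.8637 / +1.0353)
    (2,3) via y @ 0.7972  # hit
  → r_6 = 0.7972
beam 7: φ=135°, α=120°
  direction (-0.5000, 0.8660); cell (2,2); t to first gridline: x 0.7400, y 0.8891 (then +2.0000 / +1.1547)
    (1,2) via x @ 0.7400
    (1,3) via y @ 0.8891
    (1,4) via y @ 2.0438  # hit
  → r_7 = 2.0438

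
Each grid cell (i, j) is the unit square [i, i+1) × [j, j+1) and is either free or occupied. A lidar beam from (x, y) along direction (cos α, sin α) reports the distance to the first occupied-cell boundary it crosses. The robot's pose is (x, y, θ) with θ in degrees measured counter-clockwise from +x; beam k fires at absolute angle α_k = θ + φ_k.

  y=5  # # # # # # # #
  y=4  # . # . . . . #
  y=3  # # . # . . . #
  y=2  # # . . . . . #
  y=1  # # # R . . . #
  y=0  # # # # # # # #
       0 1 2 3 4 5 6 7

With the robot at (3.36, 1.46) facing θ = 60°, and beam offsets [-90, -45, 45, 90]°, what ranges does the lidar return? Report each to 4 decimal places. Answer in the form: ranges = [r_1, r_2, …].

ranges = [0.9200, 3.7684, 2.6296, 0.4157]

beam 1: φ=-90°, α=330°
  dir = (cos 330°, sin 330°) = (0.8660, -0.5000); from cell (3,1)
  next x-line at t=0.7390, next y-line at t=0.9200; Δt_x=1.1547, Δt_y=2.0000
    x: enter (4,1) at t=0.7390
    y: enter (4,0) at t=0.9200 ← occupied
  → r_1 = 0.9200
beam 2: φ=-45°, α=15°
  dir = (cos 15°, sin 15°) = (0.9659, 0.2588); from cell (3,1)
  next x-line at t=0.6626, next y-line at t=2.0864; Δt_x=1.0353, Δt_y=3.8637
    x: enter (4,1) at t=0.6626
    x: enter (5,1) at t=1.6979
    y: enter (5,2) at t=2.0864
    x: enter (6,2) at t=2.7331
    x: enter (7,2) at t=3.7684 ← occupied
  → r_2 = 3.7684
beam 3: φ=45°, α=105°
  dir = (cos 105°, sin 105°) = (-0.2588, 0.9659); from cell (3,1)
  next x-line at t=1.3909, next y-line at t=0.5590; Δt_x=3.8637, Δt_y=1.0353
    y: enter (3,2) at t=0.5590
    x: enter (2,2) at t=1.3909
    y: enter (2,3) at t=1.5943
    y: enter (2,4) at t=2.6296 ← occupied
  → r_3 = 2.6296
beam 4: φ=90°, α=150°
  dir = (cos 150°, sin 150°) = (-0.8660, 0.5000); from cell (3,1)
  next x-line at t=0.4157, next y-line at t=1.0800; Δt_x=1.1547, Δt_y=2.0000
    x: enter (2,1) at t=0.4157 ← occupied
  → r_4 = 0.4157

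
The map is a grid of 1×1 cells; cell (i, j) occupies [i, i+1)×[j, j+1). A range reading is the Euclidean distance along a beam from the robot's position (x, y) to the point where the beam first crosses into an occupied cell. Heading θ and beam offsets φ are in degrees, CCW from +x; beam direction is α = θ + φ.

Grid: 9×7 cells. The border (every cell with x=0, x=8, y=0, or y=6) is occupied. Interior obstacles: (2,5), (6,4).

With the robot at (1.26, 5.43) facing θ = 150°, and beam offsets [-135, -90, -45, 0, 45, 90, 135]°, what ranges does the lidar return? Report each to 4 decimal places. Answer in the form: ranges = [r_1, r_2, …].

ranges = [0.7661, 0.6582, 0.5901, 0.3002, 0.2692, 0.5200, 4.5863]

beam 1: φ=-135°, α=15°
  d=(0.9659,0.2588)  start (1,5)  tX=0.7661 tY=2.2023  stride 1/|dx|=1.0353 1/|dy|=3.8637
    cross x-line → (2,5), t=0.7661 (wall)
  → r_1 = 0.7661
beam 2: φ=-90°, α=60°
  d=(0.5000,0.8660)  start (1,5)  tX=1.4800 tY=0.6582  stride 1/|dx|=2.0000 1/|dy|=1.1547
    cross y-line → (1,6), t=0.6582 (wall)
  → r_2 = 0.6582
beam 3: φ=-45°, α=105°
  d=(-0.2588,0.9659)  start (1,5)  tX=1.0046 tY=0.5901  stride 1/|dx|=3.8637 1/|dy|=1.0353
    cross y-line → (1,6), t=0.5901 (wall)
  → r_3 = 0.5901
beam 4: φ=0°, α=150°
  d=(-0.8660,0.5000)  start (1,5)  tX=0.3002 tY=1.1400  stride 1/|dx|=1.1547 1/|dy|=2.0000
    cross x-line → (0,5), t=0.3002 (wall)
  → r_4 = 0.3002
beam 5: φ=45°, α=195°
  d=(-0.9659,-0.2588)  start (1,5)  tX=0.2692 tY=1.6614  stride 1/|dx|=1.0353 1/|dy|=3.8637
    cross x-line → (0,5), t=0.2692 (wall)
  → r_5 = 0.2692
beam 6: φ=90°, α=240°
  d=(-0.5000,-0.8660)  start (1,5)  tX=0.5200 tY=0.4965  stride 1/|dx|=2.0000 1/|dy|=1.1547
    cross y-line → (1,4), t=0.4965
    cross x-line → (0,4), t=0.5200 (wall)
  → r_6 = 0.5200
beam 7: φ=135°, α=285°
  d=(0.2588,-0.9659)  start (1,5)  tX=2.8591 tY=0.4452  stride 1/|dx|=3.8637 1/|dy|=1.0353
    cross y-line → (1,4), t=0.4452
    cross y-line → (1,3), t=1.4804
    cross y-line → (1,2), t=2.5157
    cross x-line → (2,2), t=2.8591
    cross y-line → (2,1), t=3.5510
    cross y-line → (2,0), t=4.5863 (wall)
  → r_7 = 4.5863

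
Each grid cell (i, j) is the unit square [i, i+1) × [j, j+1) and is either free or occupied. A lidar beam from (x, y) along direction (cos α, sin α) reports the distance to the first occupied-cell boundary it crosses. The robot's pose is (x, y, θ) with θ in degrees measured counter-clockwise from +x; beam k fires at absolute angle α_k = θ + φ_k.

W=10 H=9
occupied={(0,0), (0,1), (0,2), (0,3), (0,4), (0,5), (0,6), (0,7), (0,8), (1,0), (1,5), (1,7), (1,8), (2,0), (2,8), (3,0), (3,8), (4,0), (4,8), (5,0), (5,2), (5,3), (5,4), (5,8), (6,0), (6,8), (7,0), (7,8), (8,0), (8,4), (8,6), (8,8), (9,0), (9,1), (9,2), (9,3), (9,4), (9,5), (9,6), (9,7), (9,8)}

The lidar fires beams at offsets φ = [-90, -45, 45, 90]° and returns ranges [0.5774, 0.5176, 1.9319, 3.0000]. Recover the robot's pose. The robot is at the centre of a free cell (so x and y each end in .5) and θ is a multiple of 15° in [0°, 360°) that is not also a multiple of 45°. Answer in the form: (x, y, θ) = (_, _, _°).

(x, y, θ) = (3.5, 1.5, 330°)

Candidates: 49 free-cell centres × 16 headings = 784 poses. Raycast each; keep the one whose scan matches to 4 dp.
  (5.5, 5.5, 345°): beam 1 = 0.5176 ≠ 0.5774 ✗
  (8.5, 5.5, 30°): beam 3 = 0.5176 ≠ 1.9319 ✗
  (1.5, 6.5, 150°): beam 3 = 0.5176 ≠ 1.9319 ✗
  …
  (3.5, 1.5, 330°): r_1=0.5774, r_2=0.5176, r_3=1.9319, r_4=3.0000 — all match ✓
Unique over the lattice → pose = (3.5, 1.5, 330°).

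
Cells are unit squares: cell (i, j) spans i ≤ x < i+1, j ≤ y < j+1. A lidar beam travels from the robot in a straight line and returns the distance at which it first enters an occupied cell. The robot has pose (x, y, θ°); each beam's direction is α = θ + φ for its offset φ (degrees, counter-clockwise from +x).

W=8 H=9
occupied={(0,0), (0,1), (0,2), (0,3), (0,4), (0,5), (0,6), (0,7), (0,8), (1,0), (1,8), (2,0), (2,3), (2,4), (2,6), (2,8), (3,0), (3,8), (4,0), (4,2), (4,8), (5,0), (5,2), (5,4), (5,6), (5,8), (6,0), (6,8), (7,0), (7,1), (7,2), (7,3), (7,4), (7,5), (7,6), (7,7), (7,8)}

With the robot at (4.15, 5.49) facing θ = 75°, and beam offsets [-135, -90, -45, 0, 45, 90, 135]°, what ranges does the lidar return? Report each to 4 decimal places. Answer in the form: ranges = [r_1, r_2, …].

ranges = [1.7000, 1.8932, 1.0200, 2.5985, 2.8983, 1.9705, 1.3279]

beam 1: φ=-135°, α=300°
  dir = (cos 300°, sin 300°) = (0.5000, -0.8660); from cell (4,5)
  next x-line at t=1.7000, next y-line at t=0.5658; Δt_x=2.0000, Δt_y=1.1547
    y: enter (4,4) at t=0.5658
    x: enter (5,4) at t=1.7000 ← occupied
  → r_1 = 1.7000
beam 2: φ=-90°, α=345°
  dir = (cos 345°, sin 345°) = (0.9659, -0.2588); from cell (4,5)
  next x-line at t=0.8800, next y-line at t=1.8932; Δt_x=1.0353, Δt_y=3.8637
    x: enter (5,5) at t=0.8800
    y: enter (5,4) at t=1.8932 ← occupied
  → r_2 = 1.8932
beam 3: φ=-45°, α=30°
  dir = (cos 30°, sin 30°) = (0.8660, 0.5000); from cell (4,5)
  next x-line at t=0.9815, next y-line at t=1.0200; Δt_x=1.1547, Δt_y=2.0000
    x: enter (5,5) at t=0.9815
    y: enter (5,6) at t=1.0200 ← occupied
  → r_3 = 1.0200
beam 4: φ=0°, α=75°
  dir = (cos 75°, sin 75°) = (0.2588, 0.9659); from cell (4,5)
  next x-line at t=3.2841, next y-line at t=0.5280; Δt_x=3.8637, Δt_y=1.0353
    y: enter (4,6) at t=0.5280
    y: enter (4,7) at t=1.5633
    y: enter (4,8) at t=2.5985 ← occupied
  → r_4 = 2.5985
beam 5: φ=45°, α=120°
  dir = (cos 120°, sin 120°) = (-0.5000, 0.8660); from cell (4,5)
  next x-line at t=0.3000, next y-line at t=0.5889; Δt_x=2.0000, Δt_y=1.1547
    x: enter (3,5) at t=0.3000
    y: enter (3,6) at t=0.5889
    y: enter (3,7) at t=1.7436
    x: enter (2,7) at t=2.3000
    y: enter (2,8) at t=2.8983 ← occupied
  → r_5 = 2.8983
beam 6: φ=90°, α=165°
  dir = (cos 165°, sin 165°) = (-0.9659, 0.2588); from cell (4,5)
  next x-line at t=0.1553, next y-line at t=1.9705; Δt_x=1.0353, Δt_y=3.8637
    x: enter (3,5) at t=0.1553
    x: enter (2,5) at t=1.1906
    y: enter (2,6) at t=1.9705 ← occupied
  → r_6 = 1.9705
beam 7: φ=135°, α=210°
  dir = (cos 210°, sin 210°) = (-0.8660, -0.5000); from cell (4,5)
  next x-line at t=0.1732, next y-line at t=0.9800; Δt_x=1.1547, Δt_y=2.0000
    x: enter (3,5) at t=0.1732
    y: enter (3,4) at t=0.9800
    x: enter (2,4) at t=1.3279 ← occupied
  → r_7 = 1.3279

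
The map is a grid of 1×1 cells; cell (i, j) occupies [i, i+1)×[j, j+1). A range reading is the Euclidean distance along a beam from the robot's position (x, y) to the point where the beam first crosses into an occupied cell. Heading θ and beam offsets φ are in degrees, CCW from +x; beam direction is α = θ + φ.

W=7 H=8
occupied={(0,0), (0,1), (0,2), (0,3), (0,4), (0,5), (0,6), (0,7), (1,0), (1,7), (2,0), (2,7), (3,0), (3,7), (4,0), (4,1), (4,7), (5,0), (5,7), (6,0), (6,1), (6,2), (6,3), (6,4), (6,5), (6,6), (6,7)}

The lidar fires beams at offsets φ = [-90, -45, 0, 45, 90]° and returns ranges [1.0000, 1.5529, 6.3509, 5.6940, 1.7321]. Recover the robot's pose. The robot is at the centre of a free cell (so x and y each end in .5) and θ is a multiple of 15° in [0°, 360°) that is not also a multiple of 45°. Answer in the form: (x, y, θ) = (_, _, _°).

The pose lattice has 29·16 = 464 candidates. Test each by forward raycasting.
  (1.5, 4.5, 330°): beam 2 = 3.6235 ≠ 1.5529 ✗
  (4.5, 5.5, 165°): beam 1 = 1.5529 ≠ 1.0000 ✗
  (2.5, 5.5, 60°): beam 1 = 4.0415 ≠ 1.0000 ✗
  (1.5, 1.5, 15°): beam 1 = 0.5176 ≠ 1.0000 ✗
  (3.5, 5.5, 195°): beam 1 = 1.5529 ≠ 1.0000 ✗
  …
  (2.5, 1.5, 60°): r_1=1.0000, r_2=1.5529, r_3=6.3509, r_4=5.6940, r_5=1.7321 — all match ✓
Unique over the lattice → pose = (2.5, 1.5, 60°).

(x, y, θ) = (2.5, 1.5, 60°)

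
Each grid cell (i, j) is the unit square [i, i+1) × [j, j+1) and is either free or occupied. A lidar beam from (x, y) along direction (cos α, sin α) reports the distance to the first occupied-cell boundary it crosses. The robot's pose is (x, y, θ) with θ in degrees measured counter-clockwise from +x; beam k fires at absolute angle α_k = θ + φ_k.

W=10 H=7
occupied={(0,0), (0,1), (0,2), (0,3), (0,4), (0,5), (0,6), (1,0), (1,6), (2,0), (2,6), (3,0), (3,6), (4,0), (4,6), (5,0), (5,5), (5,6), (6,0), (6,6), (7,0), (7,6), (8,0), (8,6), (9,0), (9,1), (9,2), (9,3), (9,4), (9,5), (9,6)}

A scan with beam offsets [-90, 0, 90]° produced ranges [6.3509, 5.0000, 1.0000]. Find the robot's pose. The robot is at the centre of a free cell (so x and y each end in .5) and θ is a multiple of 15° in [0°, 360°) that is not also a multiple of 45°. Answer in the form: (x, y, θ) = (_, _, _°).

(x, y, θ) = (3.5, 1.5, 120°)

Candidates: 39 free-cell centres × 16 headings = 624 poses. Raycast each; keep the one whose scan matches to 4 dp.
  (7.5, 3.5, 120°): beam 1 = 1.7321 ≠ 6.3509 ✗
  (5.5, 4.5, 210°): beam 1 = 0.5774 ≠ 6.3509 ✗
  (7.5, 2.5, 150°): beam 1 = 3.0000 ≠ 6.3509 ✗
  (1.5, 3.5, 120°): beam 1 = 4.0415 ≠ 6.3509 ✗
  …
  (3.5, 1.5, 120°): r_1=6.3509, r_2=5.0000, r_3=1.0000 — all match ✓
No second candidate reproduces the full scan.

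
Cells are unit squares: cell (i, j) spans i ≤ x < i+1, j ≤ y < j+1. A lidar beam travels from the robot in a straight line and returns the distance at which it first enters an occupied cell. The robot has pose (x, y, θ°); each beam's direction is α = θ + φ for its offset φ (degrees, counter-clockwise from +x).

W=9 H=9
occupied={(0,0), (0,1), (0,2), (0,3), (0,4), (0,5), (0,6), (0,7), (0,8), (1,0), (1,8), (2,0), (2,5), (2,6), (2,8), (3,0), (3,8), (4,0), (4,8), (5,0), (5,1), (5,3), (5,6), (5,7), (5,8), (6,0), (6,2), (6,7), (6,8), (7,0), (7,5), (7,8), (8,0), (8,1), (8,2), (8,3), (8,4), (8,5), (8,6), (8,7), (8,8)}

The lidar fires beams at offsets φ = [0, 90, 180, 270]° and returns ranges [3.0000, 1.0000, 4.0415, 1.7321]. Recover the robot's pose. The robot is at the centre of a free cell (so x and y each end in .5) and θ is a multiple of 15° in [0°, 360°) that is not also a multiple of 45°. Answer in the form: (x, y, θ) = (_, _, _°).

Candidates: 40 free-cell centres × 16 headings = 640 poses. Raycast each; keep the one whose scan matches to 4 dp.
  (7.5, 7.5, 105°): beam 1 = 0.5176 ≠ 3.0000 ✗
  (3.5, 4.5, 255°): beam 1 = 3.6235 ≠ 3.0000 ✗
  (4.5, 2.5, 15°): beam 1 = 1.5529 ≠ 3.0000 ✗
  …
  (3.5, 4.5, 60°): r_1=3.0000, r_2=1.0000, r_3=4.0415, r_4=1.7321 — all match ✓
Unique over the lattice → pose = (3.5, 4.5, 60°).

(x, y, θ) = (3.5, 4.5, 60°)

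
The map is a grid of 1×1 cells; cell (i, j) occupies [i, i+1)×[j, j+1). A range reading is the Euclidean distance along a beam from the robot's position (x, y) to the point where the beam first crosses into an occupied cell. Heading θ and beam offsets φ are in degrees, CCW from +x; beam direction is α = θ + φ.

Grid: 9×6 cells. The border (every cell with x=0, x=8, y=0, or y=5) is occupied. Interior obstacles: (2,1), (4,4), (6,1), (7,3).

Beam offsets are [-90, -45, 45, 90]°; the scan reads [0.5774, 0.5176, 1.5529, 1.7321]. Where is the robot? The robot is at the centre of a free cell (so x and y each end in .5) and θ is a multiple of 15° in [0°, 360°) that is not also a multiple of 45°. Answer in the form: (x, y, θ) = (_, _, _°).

Enumerate (i+0.5, j+0.5, θ) over the 24 free cells and 16 admissible headings. For each, cast all 4 beams and compare to the given ranges.
  (5.5, 4.5, 15°): beam 1 = 2.5882 ≠ 0.5774 ✗
  (7.5, 4.5, 345°): beam 1 = 0.5176 ≠ 0.5774 ✗
  (3.5, 2.5, 285°): beam 1 = 2.5882 ≠ 0.5774 ✗
  (1.5, 2.5, 240°): beam 4 = 1.0000 ≠ 1.7321 ✗
  (2.5, 4.5, 210°): beam 2 = 1.5529 ≠ 0.5176 ✗
  …
  (6.5, 3.5, 60°): r_1=0.5774, r_2=0.5176, r_3=1.5529, r_4=1.7321 — all match ✓
Only this pose fits every beam.

(x, y, θ) = (6.5, 3.5, 60°)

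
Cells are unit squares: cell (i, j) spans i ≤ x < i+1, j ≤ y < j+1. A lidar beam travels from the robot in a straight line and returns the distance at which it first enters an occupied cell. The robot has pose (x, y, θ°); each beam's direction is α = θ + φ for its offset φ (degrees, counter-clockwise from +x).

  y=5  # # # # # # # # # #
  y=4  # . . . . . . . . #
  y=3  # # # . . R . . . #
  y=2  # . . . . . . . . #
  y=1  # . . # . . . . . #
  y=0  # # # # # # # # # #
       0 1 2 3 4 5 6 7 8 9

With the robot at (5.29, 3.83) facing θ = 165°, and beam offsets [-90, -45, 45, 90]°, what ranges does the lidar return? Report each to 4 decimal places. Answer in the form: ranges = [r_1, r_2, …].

beam 1: φ=-90°, α=75°
  d=(0.2588,0.9659)  start (5,3)  tX=2.7432 tY=0.1760  stride 1/|dx|=3.8637 1/|dy|=1.0353
    cross y-line → (5,4), t=0.1760
    cross y-line → (5,5), t=1.2113 (wall)
  → r_1 = 1.2113
beam 2: φ=-45°, α=120°
  d=(-0.5000,0.8660)  start (5,3)  tX=0.5800 tY=0.1963  stride 1/|dx|=2.0000 1/|dy|=1.1547
    cross y-line → (5,4), t=0.1963
    cross x-line → (4,4), t=0.5800
    cross y-line → (4,5), t=1.3510 (wall)
  → r_2 = 1.3510
beam 3: φ=45°, α=210°
  d=(-0.8660,-0.5000)  start (5,3)  tX=0.3349 tY=1.6600  stride 1/|dx|=1.1547 1/|dy|=2.0000
    cross x-line → (4,3), t=0.3349
    cross x-line → (3,3), t=1.4896
    cross y-line → (3,2), t=1.6600
    cross x-line → (2,2), t=2.6443
    cross y-line → (2,1), t=3.6600
    cross x-line → (1,1), t=3.7990
    cross x-line → (0,1), t=4.9537 (wall)
  → r_3 = 4.9537
beam 4: φ=90°, α=255°
  d=(-0.2588,-0.9659)  start (5,3)  tX=1.1205 tY=0.8593  stride 1/|dx|=3.8637 1/|dy|=1.0353
    cross y-line → (5,2), t=0.8593
    cross x-line → (4,2), t=1.1205
    cross y-line → (4,1), t=1.8946
    cross y-line → (4,0), t=2.9298 (wall)
  → r_4 = 2.9298

ranges = [1.2113, 1.3510, 4.9537, 2.9298]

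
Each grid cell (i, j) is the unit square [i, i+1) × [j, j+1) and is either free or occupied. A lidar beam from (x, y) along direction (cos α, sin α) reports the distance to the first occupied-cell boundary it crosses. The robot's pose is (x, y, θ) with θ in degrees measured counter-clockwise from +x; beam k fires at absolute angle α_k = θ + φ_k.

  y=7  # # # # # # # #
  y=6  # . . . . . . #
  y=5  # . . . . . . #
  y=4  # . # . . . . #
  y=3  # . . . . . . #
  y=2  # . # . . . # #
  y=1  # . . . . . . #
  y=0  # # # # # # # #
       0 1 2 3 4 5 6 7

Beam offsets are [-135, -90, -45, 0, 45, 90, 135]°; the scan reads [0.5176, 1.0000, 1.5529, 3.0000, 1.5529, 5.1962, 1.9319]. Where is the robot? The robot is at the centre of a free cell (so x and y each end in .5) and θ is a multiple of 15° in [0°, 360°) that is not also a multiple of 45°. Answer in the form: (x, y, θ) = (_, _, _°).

Enumerate (i+0.5, j+0.5, θ) over the 33 free cells and 16 admissible headings. For each, cast all 7 beams and compare to the given ranges.
  (3.5, 6.5, 60°): beam 1 = 5.6940 ≠ 0.5176 ✗
  (5.5, 6.5, 60°): beam 1 = 3.6235 ≠ 0.5176 ✗
  (2.5, 1.5, 330°): beam 1 = 1.5529 ≠ 0.5176 ✗
  (6.5, 4.5, 210°): beam 1 = 1.9319 ≠ 0.5176 ✗
  …
  (2.5, 6.5, 240°): r_1=0.5176, r_2=1.0000, r_3=1.5529, r_4=3.0000, r_5=1.5529, r_6=5.1962, r_7=1.9319 — all match ✓
Only this pose fits every beam.

(x, y, θ) = (2.5, 6.5, 240°)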